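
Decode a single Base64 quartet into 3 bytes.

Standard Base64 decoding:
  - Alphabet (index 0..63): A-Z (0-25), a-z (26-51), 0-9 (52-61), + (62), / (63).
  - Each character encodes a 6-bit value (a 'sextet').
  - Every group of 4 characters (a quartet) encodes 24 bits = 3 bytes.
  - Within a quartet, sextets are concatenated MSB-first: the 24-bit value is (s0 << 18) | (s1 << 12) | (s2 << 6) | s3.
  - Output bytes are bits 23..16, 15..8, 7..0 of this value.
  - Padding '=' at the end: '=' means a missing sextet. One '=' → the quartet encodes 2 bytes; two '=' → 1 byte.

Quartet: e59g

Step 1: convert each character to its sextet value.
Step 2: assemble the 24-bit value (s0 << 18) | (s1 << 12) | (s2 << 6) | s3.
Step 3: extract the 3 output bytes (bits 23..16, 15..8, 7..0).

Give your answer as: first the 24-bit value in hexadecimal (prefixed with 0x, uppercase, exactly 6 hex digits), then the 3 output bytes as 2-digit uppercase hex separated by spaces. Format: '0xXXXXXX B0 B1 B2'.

Answer: 0x7B9F60 7B 9F 60

Derivation:
Sextets: e=30, 5=57, 9=61, g=32
24-bit: (30<<18) | (57<<12) | (61<<6) | 32
      = 0x780000 | 0x039000 | 0x000F40 | 0x000020
      = 0x7B9F60
Bytes: (v>>16)&0xFF=7B, (v>>8)&0xFF=9F, v&0xFF=60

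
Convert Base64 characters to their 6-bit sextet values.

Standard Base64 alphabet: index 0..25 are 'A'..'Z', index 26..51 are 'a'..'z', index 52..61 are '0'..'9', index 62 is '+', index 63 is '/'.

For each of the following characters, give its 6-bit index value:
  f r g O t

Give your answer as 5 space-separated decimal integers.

'f': a..z range, 26 + ord('f') − ord('a') = 31
'r': a..z range, 26 + ord('r') − ord('a') = 43
'g': a..z range, 26 + ord('g') − ord('a') = 32
'O': A..Z range, ord('O') − ord('A') = 14
't': a..z range, 26 + ord('t') − ord('a') = 45

Answer: 31 43 32 14 45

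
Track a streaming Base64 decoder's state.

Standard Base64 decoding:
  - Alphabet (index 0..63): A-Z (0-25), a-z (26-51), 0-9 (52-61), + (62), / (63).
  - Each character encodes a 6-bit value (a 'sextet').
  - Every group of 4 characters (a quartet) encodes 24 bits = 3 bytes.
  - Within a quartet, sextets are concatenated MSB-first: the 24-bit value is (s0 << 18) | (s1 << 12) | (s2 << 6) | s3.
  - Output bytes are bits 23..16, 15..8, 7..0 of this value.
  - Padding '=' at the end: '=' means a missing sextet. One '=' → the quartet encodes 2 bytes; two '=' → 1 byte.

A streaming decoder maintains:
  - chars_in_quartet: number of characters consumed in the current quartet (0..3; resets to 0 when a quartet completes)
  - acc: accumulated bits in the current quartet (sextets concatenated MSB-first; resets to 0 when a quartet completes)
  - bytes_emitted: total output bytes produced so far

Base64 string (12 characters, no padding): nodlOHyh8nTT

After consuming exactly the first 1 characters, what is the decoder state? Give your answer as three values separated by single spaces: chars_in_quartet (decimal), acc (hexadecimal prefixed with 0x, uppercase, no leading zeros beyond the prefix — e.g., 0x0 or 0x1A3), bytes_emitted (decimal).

After char 0 ('n'=39): chars_in_quartet=1 acc=0x27 bytes_emitted=0

Answer: 1 0x27 0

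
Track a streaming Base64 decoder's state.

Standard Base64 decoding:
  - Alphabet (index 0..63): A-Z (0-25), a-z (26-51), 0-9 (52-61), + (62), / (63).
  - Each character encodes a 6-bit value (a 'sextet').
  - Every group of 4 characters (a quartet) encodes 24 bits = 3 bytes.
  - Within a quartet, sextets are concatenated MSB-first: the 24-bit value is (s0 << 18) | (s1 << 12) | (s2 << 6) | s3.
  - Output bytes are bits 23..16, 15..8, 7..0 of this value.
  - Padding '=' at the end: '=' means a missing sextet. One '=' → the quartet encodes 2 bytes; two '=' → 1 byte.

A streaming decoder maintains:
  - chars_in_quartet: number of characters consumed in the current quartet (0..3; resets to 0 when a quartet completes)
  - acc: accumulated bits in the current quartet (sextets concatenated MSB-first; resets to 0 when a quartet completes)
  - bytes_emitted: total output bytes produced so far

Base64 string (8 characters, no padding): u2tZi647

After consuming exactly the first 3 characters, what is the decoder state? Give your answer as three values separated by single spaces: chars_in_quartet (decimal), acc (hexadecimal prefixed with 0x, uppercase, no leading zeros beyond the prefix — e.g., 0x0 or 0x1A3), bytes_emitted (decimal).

After char 0 ('u'=46): chars_in_quartet=1 acc=0x2E bytes_emitted=0
After char 1 ('2'=54): chars_in_quartet=2 acc=0xBB6 bytes_emitted=0
After char 2 ('t'=45): chars_in_quartet=3 acc=0x2EDAD bytes_emitted=0

Answer: 3 0x2EDAD 0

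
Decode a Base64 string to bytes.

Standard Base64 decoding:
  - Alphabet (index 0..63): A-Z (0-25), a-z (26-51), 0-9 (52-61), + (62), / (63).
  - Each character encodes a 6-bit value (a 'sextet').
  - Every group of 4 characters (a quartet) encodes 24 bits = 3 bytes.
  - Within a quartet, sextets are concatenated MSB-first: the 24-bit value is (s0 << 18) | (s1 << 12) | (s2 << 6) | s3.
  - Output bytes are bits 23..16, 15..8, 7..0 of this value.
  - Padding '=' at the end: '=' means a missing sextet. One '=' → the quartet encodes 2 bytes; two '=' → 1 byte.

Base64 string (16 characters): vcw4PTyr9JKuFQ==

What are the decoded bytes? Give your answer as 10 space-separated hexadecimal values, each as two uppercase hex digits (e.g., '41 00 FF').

After char 0 ('v'=47): chars_in_quartet=1 acc=0x2F bytes_emitted=0
After char 1 ('c'=28): chars_in_quartet=2 acc=0xBDC bytes_emitted=0
After char 2 ('w'=48): chars_in_quartet=3 acc=0x2F730 bytes_emitted=0
After char 3 ('4'=56): chars_in_quartet=4 acc=0xBDCC38 -> emit BD CC 38, reset; bytes_emitted=3
After char 4 ('P'=15): chars_in_quartet=1 acc=0xF bytes_emitted=3
After char 5 ('T'=19): chars_in_quartet=2 acc=0x3D3 bytes_emitted=3
After char 6 ('y'=50): chars_in_quartet=3 acc=0xF4F2 bytes_emitted=3
After char 7 ('r'=43): chars_in_quartet=4 acc=0x3D3CAB -> emit 3D 3C AB, reset; bytes_emitted=6
After char 8 ('9'=61): chars_in_quartet=1 acc=0x3D bytes_emitted=6
After char 9 ('J'=9): chars_in_quartet=2 acc=0xF49 bytes_emitted=6
After char 10 ('K'=10): chars_in_quartet=3 acc=0x3D24A bytes_emitted=6
After char 11 ('u'=46): chars_in_quartet=4 acc=0xF492AE -> emit F4 92 AE, reset; bytes_emitted=9
After char 12 ('F'=5): chars_in_quartet=1 acc=0x5 bytes_emitted=9
After char 13 ('Q'=16): chars_in_quartet=2 acc=0x150 bytes_emitted=9
Padding '==': partial quartet acc=0x150 -> emit 15; bytes_emitted=10

Answer: BD CC 38 3D 3C AB F4 92 AE 15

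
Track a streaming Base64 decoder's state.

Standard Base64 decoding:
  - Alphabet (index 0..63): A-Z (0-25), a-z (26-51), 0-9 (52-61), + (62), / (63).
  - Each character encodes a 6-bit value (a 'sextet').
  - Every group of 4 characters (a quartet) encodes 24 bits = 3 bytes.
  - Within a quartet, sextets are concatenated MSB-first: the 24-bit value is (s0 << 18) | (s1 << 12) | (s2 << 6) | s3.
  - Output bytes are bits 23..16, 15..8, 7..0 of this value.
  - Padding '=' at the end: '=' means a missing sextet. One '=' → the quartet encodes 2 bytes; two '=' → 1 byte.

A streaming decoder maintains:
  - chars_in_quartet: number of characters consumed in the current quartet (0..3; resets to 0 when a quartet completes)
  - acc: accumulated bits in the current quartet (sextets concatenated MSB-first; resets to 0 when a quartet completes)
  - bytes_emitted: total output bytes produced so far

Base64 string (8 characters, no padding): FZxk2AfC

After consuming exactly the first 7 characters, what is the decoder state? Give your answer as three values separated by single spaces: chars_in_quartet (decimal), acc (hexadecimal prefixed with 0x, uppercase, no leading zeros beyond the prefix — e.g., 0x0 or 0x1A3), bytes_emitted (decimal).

Answer: 3 0x3601F 3

Derivation:
After char 0 ('F'=5): chars_in_quartet=1 acc=0x5 bytes_emitted=0
After char 1 ('Z'=25): chars_in_quartet=2 acc=0x159 bytes_emitted=0
After char 2 ('x'=49): chars_in_quartet=3 acc=0x5671 bytes_emitted=0
After char 3 ('k'=36): chars_in_quartet=4 acc=0x159C64 -> emit 15 9C 64, reset; bytes_emitted=3
After char 4 ('2'=54): chars_in_quartet=1 acc=0x36 bytes_emitted=3
After char 5 ('A'=0): chars_in_quartet=2 acc=0xD80 bytes_emitted=3
After char 6 ('f'=31): chars_in_quartet=3 acc=0x3601F bytes_emitted=3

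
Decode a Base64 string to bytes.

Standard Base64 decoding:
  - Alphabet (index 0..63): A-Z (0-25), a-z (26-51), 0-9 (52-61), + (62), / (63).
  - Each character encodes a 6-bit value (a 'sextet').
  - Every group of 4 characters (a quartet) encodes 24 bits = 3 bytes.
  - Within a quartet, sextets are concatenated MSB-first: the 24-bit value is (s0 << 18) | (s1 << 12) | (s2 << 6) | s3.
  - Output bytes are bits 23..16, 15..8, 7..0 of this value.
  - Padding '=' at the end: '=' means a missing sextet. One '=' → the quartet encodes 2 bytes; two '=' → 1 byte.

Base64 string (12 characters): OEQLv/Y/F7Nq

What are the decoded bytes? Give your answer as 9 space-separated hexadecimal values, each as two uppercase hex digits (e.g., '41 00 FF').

Answer: 38 44 0B BF F6 3F 17 B3 6A

Derivation:
After char 0 ('O'=14): chars_in_quartet=1 acc=0xE bytes_emitted=0
After char 1 ('E'=4): chars_in_quartet=2 acc=0x384 bytes_emitted=0
After char 2 ('Q'=16): chars_in_quartet=3 acc=0xE110 bytes_emitted=0
After char 3 ('L'=11): chars_in_quartet=4 acc=0x38440B -> emit 38 44 0B, reset; bytes_emitted=3
After char 4 ('v'=47): chars_in_quartet=1 acc=0x2F bytes_emitted=3
After char 5 ('/'=63): chars_in_quartet=2 acc=0xBFF bytes_emitted=3
After char 6 ('Y'=24): chars_in_quartet=3 acc=0x2FFD8 bytes_emitted=3
After char 7 ('/'=63): chars_in_quartet=4 acc=0xBFF63F -> emit BF F6 3F, reset; bytes_emitted=6
After char 8 ('F'=5): chars_in_quartet=1 acc=0x5 bytes_emitted=6
After char 9 ('7'=59): chars_in_quartet=2 acc=0x17B bytes_emitted=6
After char 10 ('N'=13): chars_in_quartet=3 acc=0x5ECD bytes_emitted=6
After char 11 ('q'=42): chars_in_quartet=4 acc=0x17B36A -> emit 17 B3 6A, reset; bytes_emitted=9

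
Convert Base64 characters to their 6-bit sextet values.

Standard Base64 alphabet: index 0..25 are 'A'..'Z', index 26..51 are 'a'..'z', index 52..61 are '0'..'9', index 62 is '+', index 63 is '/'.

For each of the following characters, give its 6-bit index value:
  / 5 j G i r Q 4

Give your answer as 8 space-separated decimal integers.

Answer: 63 57 35 6 34 43 16 56

Derivation:
'/': index 63
'5': 0..9 range, 52 + ord('5') − ord('0') = 57
'j': a..z range, 26 + ord('j') − ord('a') = 35
'G': A..Z range, ord('G') − ord('A') = 6
'i': a..z range, 26 + ord('i') − ord('a') = 34
'r': a..z range, 26 + ord('r') − ord('a') = 43
'Q': A..Z range, ord('Q') − ord('A') = 16
'4': 0..9 range, 52 + ord('4') − ord('0') = 56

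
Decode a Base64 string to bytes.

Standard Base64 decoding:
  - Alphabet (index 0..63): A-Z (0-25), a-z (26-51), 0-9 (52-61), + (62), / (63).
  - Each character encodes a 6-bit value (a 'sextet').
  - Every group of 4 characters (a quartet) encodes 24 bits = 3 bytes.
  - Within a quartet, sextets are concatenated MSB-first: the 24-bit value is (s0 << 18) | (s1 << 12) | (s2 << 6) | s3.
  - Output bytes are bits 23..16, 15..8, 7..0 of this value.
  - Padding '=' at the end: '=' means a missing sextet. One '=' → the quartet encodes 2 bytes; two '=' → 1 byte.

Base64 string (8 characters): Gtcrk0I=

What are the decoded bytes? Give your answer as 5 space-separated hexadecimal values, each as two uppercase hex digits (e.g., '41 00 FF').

After char 0 ('G'=6): chars_in_quartet=1 acc=0x6 bytes_emitted=0
After char 1 ('t'=45): chars_in_quartet=2 acc=0x1AD bytes_emitted=0
After char 2 ('c'=28): chars_in_quartet=3 acc=0x6B5C bytes_emitted=0
After char 3 ('r'=43): chars_in_quartet=4 acc=0x1AD72B -> emit 1A D7 2B, reset; bytes_emitted=3
After char 4 ('k'=36): chars_in_quartet=1 acc=0x24 bytes_emitted=3
After char 5 ('0'=52): chars_in_quartet=2 acc=0x934 bytes_emitted=3
After char 6 ('I'=8): chars_in_quartet=3 acc=0x24D08 bytes_emitted=3
Padding '=': partial quartet acc=0x24D08 -> emit 93 42; bytes_emitted=5

Answer: 1A D7 2B 93 42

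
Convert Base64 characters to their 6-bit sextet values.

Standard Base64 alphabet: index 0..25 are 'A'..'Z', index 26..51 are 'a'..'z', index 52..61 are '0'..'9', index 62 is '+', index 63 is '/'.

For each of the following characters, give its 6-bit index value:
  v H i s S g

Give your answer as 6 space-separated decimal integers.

Answer: 47 7 34 44 18 32

Derivation:
'v': a..z range, 26 + ord('v') − ord('a') = 47
'H': A..Z range, ord('H') − ord('A') = 7
'i': a..z range, 26 + ord('i') − ord('a') = 34
's': a..z range, 26 + ord('s') − ord('a') = 44
'S': A..Z range, ord('S') − ord('A') = 18
'g': a..z range, 26 + ord('g') − ord('a') = 32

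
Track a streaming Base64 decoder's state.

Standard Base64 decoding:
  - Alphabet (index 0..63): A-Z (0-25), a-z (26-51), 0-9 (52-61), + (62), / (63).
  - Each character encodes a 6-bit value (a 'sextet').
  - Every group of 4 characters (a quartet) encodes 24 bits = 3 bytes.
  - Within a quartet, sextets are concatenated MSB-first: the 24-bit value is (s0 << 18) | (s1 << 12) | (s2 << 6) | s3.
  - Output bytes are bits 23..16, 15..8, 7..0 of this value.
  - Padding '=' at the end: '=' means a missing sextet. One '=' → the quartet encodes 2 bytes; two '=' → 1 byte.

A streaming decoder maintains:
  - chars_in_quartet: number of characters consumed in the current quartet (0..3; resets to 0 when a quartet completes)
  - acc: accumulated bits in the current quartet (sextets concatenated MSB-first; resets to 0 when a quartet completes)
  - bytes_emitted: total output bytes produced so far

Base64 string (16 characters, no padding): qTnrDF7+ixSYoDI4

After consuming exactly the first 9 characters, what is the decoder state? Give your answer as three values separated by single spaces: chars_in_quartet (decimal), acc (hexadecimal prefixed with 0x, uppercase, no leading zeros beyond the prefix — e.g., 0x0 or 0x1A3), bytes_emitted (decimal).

After char 0 ('q'=42): chars_in_quartet=1 acc=0x2A bytes_emitted=0
After char 1 ('T'=19): chars_in_quartet=2 acc=0xA93 bytes_emitted=0
After char 2 ('n'=39): chars_in_quartet=3 acc=0x2A4E7 bytes_emitted=0
After char 3 ('r'=43): chars_in_quartet=4 acc=0xA939EB -> emit A9 39 EB, reset; bytes_emitted=3
After char 4 ('D'=3): chars_in_quartet=1 acc=0x3 bytes_emitted=3
After char 5 ('F'=5): chars_in_quartet=2 acc=0xC5 bytes_emitted=3
After char 6 ('7'=59): chars_in_quartet=3 acc=0x317B bytes_emitted=3
After char 7 ('+'=62): chars_in_quartet=4 acc=0xC5EFE -> emit 0C 5E FE, reset; bytes_emitted=6
After char 8 ('i'=34): chars_in_quartet=1 acc=0x22 bytes_emitted=6

Answer: 1 0x22 6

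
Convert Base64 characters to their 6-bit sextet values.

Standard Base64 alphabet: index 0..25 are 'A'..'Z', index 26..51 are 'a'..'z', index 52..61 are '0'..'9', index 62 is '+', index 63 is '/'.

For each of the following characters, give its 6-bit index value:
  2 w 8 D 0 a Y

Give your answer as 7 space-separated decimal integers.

'2': 0..9 range, 52 + ord('2') − ord('0') = 54
'w': a..z range, 26 + ord('w') − ord('a') = 48
'8': 0..9 range, 52 + ord('8') − ord('0') = 60
'D': A..Z range, ord('D') − ord('A') = 3
'0': 0..9 range, 52 + ord('0') − ord('0') = 52
'a': a..z range, 26 + ord('a') − ord('a') = 26
'Y': A..Z range, ord('Y') − ord('A') = 24

Answer: 54 48 60 3 52 26 24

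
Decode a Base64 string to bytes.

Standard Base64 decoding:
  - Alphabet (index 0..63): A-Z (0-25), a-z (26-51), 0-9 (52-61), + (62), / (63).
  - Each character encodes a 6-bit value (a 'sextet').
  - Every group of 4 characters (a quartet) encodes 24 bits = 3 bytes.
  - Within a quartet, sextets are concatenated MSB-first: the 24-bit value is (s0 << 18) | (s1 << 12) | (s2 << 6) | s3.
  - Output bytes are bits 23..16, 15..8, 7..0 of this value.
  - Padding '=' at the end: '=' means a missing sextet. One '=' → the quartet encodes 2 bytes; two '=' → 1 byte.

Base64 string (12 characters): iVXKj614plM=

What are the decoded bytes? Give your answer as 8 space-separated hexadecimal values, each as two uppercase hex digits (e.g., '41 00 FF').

Answer: 89 55 CA 8F AD 78 A6 53

Derivation:
After char 0 ('i'=34): chars_in_quartet=1 acc=0x22 bytes_emitted=0
After char 1 ('V'=21): chars_in_quartet=2 acc=0x895 bytes_emitted=0
After char 2 ('X'=23): chars_in_quartet=3 acc=0x22557 bytes_emitted=0
After char 3 ('K'=10): chars_in_quartet=4 acc=0x8955CA -> emit 89 55 CA, reset; bytes_emitted=3
After char 4 ('j'=35): chars_in_quartet=1 acc=0x23 bytes_emitted=3
After char 5 ('6'=58): chars_in_quartet=2 acc=0x8FA bytes_emitted=3
After char 6 ('1'=53): chars_in_quartet=3 acc=0x23EB5 bytes_emitted=3
After char 7 ('4'=56): chars_in_quartet=4 acc=0x8FAD78 -> emit 8F AD 78, reset; bytes_emitted=6
After char 8 ('p'=41): chars_in_quartet=1 acc=0x29 bytes_emitted=6
After char 9 ('l'=37): chars_in_quartet=2 acc=0xA65 bytes_emitted=6
After char 10 ('M'=12): chars_in_quartet=3 acc=0x2994C bytes_emitted=6
Padding '=': partial quartet acc=0x2994C -> emit A6 53; bytes_emitted=8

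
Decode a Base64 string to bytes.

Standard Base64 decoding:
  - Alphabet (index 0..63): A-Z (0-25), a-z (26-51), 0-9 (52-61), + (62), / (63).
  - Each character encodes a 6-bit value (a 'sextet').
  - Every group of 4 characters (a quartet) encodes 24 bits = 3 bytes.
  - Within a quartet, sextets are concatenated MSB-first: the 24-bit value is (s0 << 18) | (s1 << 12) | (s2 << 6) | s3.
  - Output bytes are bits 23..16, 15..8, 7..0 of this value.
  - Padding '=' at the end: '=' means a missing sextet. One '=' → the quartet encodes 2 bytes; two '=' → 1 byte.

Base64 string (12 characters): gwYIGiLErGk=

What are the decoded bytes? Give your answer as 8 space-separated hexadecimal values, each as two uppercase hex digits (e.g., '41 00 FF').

After char 0 ('g'=32): chars_in_quartet=1 acc=0x20 bytes_emitted=0
After char 1 ('w'=48): chars_in_quartet=2 acc=0x830 bytes_emitted=0
After char 2 ('Y'=24): chars_in_quartet=3 acc=0x20C18 bytes_emitted=0
After char 3 ('I'=8): chars_in_quartet=4 acc=0x830608 -> emit 83 06 08, reset; bytes_emitted=3
After char 4 ('G'=6): chars_in_quartet=1 acc=0x6 bytes_emitted=3
After char 5 ('i'=34): chars_in_quartet=2 acc=0x1A2 bytes_emitted=3
After char 6 ('L'=11): chars_in_quartet=3 acc=0x688B bytes_emitted=3
After char 7 ('E'=4): chars_in_quartet=4 acc=0x1A22C4 -> emit 1A 22 C4, reset; bytes_emitted=6
After char 8 ('r'=43): chars_in_quartet=1 acc=0x2B bytes_emitted=6
After char 9 ('G'=6): chars_in_quartet=2 acc=0xAC6 bytes_emitted=6
After char 10 ('k'=36): chars_in_quartet=3 acc=0x2B1A4 bytes_emitted=6
Padding '=': partial quartet acc=0x2B1A4 -> emit AC 69; bytes_emitted=8

Answer: 83 06 08 1A 22 C4 AC 69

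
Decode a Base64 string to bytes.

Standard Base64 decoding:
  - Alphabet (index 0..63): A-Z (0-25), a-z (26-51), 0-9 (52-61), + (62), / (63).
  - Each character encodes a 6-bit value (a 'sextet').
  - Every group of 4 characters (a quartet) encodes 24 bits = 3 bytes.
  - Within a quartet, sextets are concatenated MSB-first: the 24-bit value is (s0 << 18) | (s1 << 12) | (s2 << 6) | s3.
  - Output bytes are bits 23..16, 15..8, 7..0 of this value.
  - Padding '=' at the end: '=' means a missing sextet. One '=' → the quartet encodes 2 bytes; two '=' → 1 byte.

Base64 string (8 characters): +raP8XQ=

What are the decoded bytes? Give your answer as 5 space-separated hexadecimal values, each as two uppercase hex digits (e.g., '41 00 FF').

Answer: FA B6 8F F1 74

Derivation:
After char 0 ('+'=62): chars_in_quartet=1 acc=0x3E bytes_emitted=0
After char 1 ('r'=43): chars_in_quartet=2 acc=0xFAB bytes_emitted=0
After char 2 ('a'=26): chars_in_quartet=3 acc=0x3EADA bytes_emitted=0
After char 3 ('P'=15): chars_in_quartet=4 acc=0xFAB68F -> emit FA B6 8F, reset; bytes_emitted=3
After char 4 ('8'=60): chars_in_quartet=1 acc=0x3C bytes_emitted=3
After char 5 ('X'=23): chars_in_quartet=2 acc=0xF17 bytes_emitted=3
After char 6 ('Q'=16): chars_in_quartet=3 acc=0x3C5D0 bytes_emitted=3
Padding '=': partial quartet acc=0x3C5D0 -> emit F1 74; bytes_emitted=5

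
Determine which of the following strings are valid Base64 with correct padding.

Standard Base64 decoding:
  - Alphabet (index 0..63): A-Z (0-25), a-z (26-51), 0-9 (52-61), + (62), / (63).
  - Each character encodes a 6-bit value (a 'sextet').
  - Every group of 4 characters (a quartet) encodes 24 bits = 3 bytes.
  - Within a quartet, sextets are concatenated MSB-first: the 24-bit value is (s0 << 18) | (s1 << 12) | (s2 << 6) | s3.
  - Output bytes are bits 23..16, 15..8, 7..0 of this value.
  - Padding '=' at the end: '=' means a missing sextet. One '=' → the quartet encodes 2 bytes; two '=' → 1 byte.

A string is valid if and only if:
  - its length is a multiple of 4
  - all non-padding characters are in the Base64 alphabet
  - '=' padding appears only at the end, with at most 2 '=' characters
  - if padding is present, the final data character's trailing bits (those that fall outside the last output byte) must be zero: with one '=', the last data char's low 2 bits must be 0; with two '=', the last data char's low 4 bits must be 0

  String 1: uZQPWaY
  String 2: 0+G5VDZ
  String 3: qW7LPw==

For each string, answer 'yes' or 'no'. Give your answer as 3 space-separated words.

Answer: no no yes

Derivation:
String 1: 'uZQPWaY' → invalid (len=7 not mult of 4)
String 2: '0+G5VDZ' → invalid (len=7 not mult of 4)
String 3: 'qW7LPw==' → valid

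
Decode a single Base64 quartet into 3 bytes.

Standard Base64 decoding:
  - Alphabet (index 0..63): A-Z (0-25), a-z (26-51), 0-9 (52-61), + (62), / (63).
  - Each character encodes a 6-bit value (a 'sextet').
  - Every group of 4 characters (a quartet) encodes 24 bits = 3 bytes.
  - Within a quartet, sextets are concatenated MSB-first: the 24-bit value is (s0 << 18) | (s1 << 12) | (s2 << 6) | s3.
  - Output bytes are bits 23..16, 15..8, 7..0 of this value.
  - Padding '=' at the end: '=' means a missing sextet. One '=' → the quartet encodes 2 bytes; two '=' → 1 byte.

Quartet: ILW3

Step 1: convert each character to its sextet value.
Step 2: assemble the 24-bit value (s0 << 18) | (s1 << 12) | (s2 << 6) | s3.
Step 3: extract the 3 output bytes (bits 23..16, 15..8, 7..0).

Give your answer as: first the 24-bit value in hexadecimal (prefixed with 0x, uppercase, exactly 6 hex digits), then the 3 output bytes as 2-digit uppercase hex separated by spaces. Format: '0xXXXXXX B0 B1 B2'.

Sextets: I=8, L=11, W=22, 3=55
24-bit: (8<<18) | (11<<12) | (22<<6) | 55
      = 0x200000 | 0x00B000 | 0x000580 | 0x000037
      = 0x20B5B7
Bytes: (v>>16)&0xFF=20, (v>>8)&0xFF=B5, v&0xFF=B7

Answer: 0x20B5B7 20 B5 B7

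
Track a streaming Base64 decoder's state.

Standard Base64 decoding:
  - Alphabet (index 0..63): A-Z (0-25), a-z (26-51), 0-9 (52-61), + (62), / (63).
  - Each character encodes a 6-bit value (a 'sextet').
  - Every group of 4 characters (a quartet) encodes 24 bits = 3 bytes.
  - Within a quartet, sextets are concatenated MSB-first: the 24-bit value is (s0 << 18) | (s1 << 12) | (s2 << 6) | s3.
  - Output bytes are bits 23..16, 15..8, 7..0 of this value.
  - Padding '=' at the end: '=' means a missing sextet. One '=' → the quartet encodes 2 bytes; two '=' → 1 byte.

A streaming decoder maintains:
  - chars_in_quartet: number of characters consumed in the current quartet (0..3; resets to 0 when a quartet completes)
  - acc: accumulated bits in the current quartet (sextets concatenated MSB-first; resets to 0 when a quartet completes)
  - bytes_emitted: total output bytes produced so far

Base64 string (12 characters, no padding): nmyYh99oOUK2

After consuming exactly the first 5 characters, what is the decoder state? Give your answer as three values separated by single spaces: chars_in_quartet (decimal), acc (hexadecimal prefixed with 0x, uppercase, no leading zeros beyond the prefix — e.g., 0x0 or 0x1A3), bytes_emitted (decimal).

Answer: 1 0x21 3

Derivation:
After char 0 ('n'=39): chars_in_quartet=1 acc=0x27 bytes_emitted=0
After char 1 ('m'=38): chars_in_quartet=2 acc=0x9E6 bytes_emitted=0
After char 2 ('y'=50): chars_in_quartet=3 acc=0x279B2 bytes_emitted=0
After char 3 ('Y'=24): chars_in_quartet=4 acc=0x9E6C98 -> emit 9E 6C 98, reset; bytes_emitted=3
After char 4 ('h'=33): chars_in_quartet=1 acc=0x21 bytes_emitted=3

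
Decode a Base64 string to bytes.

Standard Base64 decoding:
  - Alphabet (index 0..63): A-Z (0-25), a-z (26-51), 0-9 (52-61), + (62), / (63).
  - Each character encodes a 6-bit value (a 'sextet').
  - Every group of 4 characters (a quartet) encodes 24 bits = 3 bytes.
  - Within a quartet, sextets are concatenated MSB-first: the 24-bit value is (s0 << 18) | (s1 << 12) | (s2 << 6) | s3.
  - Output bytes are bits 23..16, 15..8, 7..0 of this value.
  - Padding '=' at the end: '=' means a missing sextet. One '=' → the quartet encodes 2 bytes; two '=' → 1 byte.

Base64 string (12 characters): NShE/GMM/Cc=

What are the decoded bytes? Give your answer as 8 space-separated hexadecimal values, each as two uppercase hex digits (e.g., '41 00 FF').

After char 0 ('N'=13): chars_in_quartet=1 acc=0xD bytes_emitted=0
After char 1 ('S'=18): chars_in_quartet=2 acc=0x352 bytes_emitted=0
After char 2 ('h'=33): chars_in_quartet=3 acc=0xD4A1 bytes_emitted=0
After char 3 ('E'=4): chars_in_quartet=4 acc=0x352844 -> emit 35 28 44, reset; bytes_emitted=3
After char 4 ('/'=63): chars_in_quartet=1 acc=0x3F bytes_emitted=3
After char 5 ('G'=6): chars_in_quartet=2 acc=0xFC6 bytes_emitted=3
After char 6 ('M'=12): chars_in_quartet=3 acc=0x3F18C bytes_emitted=3
After char 7 ('M'=12): chars_in_quartet=4 acc=0xFC630C -> emit FC 63 0C, reset; bytes_emitted=6
After char 8 ('/'=63): chars_in_quartet=1 acc=0x3F bytes_emitted=6
After char 9 ('C'=2): chars_in_quartet=2 acc=0xFC2 bytes_emitted=6
After char 10 ('c'=28): chars_in_quartet=3 acc=0x3F09C bytes_emitted=6
Padding '=': partial quartet acc=0x3F09C -> emit FC 27; bytes_emitted=8

Answer: 35 28 44 FC 63 0C FC 27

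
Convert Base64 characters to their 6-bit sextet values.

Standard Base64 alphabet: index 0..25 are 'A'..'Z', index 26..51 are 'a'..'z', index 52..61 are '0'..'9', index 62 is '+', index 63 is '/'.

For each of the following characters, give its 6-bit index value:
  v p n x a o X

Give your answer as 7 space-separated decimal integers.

'v': a..z range, 26 + ord('v') − ord('a') = 47
'p': a..z range, 26 + ord('p') − ord('a') = 41
'n': a..z range, 26 + ord('n') − ord('a') = 39
'x': a..z range, 26 + ord('x') − ord('a') = 49
'a': a..z range, 26 + ord('a') − ord('a') = 26
'o': a..z range, 26 + ord('o') − ord('a') = 40
'X': A..Z range, ord('X') − ord('A') = 23

Answer: 47 41 39 49 26 40 23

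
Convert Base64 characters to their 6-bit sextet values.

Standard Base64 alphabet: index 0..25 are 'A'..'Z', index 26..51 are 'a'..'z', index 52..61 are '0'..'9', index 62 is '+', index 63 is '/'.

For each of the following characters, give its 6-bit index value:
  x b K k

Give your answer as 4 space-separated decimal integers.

Answer: 49 27 10 36

Derivation:
'x': a..z range, 26 + ord('x') − ord('a') = 49
'b': a..z range, 26 + ord('b') − ord('a') = 27
'K': A..Z range, ord('K') − ord('A') = 10
'k': a..z range, 26 + ord('k') − ord('a') = 36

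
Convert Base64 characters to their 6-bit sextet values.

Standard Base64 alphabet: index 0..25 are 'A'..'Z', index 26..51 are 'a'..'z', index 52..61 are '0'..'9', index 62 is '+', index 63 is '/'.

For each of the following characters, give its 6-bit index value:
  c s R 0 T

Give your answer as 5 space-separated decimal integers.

Answer: 28 44 17 52 19

Derivation:
'c': a..z range, 26 + ord('c') − ord('a') = 28
's': a..z range, 26 + ord('s') − ord('a') = 44
'R': A..Z range, ord('R') − ord('A') = 17
'0': 0..9 range, 52 + ord('0') − ord('0') = 52
'T': A..Z range, ord('T') − ord('A') = 19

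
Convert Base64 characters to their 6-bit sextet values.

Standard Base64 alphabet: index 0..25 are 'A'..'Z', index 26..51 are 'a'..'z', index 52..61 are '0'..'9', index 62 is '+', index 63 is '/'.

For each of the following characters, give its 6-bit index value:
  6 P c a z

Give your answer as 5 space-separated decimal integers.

Answer: 58 15 28 26 51

Derivation:
'6': 0..9 range, 52 + ord('6') − ord('0') = 58
'P': A..Z range, ord('P') − ord('A') = 15
'c': a..z range, 26 + ord('c') − ord('a') = 28
'a': a..z range, 26 + ord('a') − ord('a') = 26
'z': a..z range, 26 + ord('z') − ord('a') = 51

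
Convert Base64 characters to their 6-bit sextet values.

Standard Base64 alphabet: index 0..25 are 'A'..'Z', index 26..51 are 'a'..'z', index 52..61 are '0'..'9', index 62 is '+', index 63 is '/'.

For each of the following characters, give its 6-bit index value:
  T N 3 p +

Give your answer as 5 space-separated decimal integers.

Answer: 19 13 55 41 62

Derivation:
'T': A..Z range, ord('T') − ord('A') = 19
'N': A..Z range, ord('N') − ord('A') = 13
'3': 0..9 range, 52 + ord('3') − ord('0') = 55
'p': a..z range, 26 + ord('p') − ord('a') = 41
'+': index 62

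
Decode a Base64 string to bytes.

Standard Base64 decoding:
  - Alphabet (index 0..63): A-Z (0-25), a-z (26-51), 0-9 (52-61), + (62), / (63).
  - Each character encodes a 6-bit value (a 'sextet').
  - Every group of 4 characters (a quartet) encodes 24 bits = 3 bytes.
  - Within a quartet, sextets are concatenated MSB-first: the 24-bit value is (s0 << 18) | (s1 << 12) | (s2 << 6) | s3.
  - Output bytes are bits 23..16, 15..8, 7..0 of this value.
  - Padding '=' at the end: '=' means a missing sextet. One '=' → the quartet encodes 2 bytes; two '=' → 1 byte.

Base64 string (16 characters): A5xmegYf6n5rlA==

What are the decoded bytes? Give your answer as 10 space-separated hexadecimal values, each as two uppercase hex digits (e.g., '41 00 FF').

Answer: 03 9C 66 7A 06 1F EA 7E 6B 94

Derivation:
After char 0 ('A'=0): chars_in_quartet=1 acc=0x0 bytes_emitted=0
After char 1 ('5'=57): chars_in_quartet=2 acc=0x39 bytes_emitted=0
After char 2 ('x'=49): chars_in_quartet=3 acc=0xE71 bytes_emitted=0
After char 3 ('m'=38): chars_in_quartet=4 acc=0x39C66 -> emit 03 9C 66, reset; bytes_emitted=3
After char 4 ('e'=30): chars_in_quartet=1 acc=0x1E bytes_emitted=3
After char 5 ('g'=32): chars_in_quartet=2 acc=0x7A0 bytes_emitted=3
After char 6 ('Y'=24): chars_in_quartet=3 acc=0x1E818 bytes_emitted=3
After char 7 ('f'=31): chars_in_quartet=4 acc=0x7A061F -> emit 7A 06 1F, reset; bytes_emitted=6
After char 8 ('6'=58): chars_in_quartet=1 acc=0x3A bytes_emitted=6
After char 9 ('n'=39): chars_in_quartet=2 acc=0xEA7 bytes_emitted=6
After char 10 ('5'=57): chars_in_quartet=3 acc=0x3A9F9 bytes_emitted=6
After char 11 ('r'=43): chars_in_quartet=4 acc=0xEA7E6B -> emit EA 7E 6B, reset; bytes_emitted=9
After char 12 ('l'=37): chars_in_quartet=1 acc=0x25 bytes_emitted=9
After char 13 ('A'=0): chars_in_quartet=2 acc=0x940 bytes_emitted=9
Padding '==': partial quartet acc=0x940 -> emit 94; bytes_emitted=10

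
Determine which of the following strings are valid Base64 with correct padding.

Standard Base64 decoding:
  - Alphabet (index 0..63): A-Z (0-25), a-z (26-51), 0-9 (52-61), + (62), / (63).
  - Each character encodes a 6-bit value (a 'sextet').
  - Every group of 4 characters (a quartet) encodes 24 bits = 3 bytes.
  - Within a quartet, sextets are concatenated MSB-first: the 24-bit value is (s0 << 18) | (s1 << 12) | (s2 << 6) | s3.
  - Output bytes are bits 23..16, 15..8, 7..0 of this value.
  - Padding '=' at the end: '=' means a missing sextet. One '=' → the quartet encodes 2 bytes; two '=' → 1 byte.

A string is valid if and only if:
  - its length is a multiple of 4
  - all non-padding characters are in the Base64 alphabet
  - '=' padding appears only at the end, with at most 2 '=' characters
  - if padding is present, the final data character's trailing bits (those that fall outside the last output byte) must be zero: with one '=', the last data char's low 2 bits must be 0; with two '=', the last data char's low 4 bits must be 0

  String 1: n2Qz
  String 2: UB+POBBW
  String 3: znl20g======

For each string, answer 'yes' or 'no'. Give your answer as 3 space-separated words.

String 1: 'n2Qz' → valid
String 2: 'UB+POBBW' → valid
String 3: 'znl20g======' → invalid (6 pad chars (max 2))

Answer: yes yes no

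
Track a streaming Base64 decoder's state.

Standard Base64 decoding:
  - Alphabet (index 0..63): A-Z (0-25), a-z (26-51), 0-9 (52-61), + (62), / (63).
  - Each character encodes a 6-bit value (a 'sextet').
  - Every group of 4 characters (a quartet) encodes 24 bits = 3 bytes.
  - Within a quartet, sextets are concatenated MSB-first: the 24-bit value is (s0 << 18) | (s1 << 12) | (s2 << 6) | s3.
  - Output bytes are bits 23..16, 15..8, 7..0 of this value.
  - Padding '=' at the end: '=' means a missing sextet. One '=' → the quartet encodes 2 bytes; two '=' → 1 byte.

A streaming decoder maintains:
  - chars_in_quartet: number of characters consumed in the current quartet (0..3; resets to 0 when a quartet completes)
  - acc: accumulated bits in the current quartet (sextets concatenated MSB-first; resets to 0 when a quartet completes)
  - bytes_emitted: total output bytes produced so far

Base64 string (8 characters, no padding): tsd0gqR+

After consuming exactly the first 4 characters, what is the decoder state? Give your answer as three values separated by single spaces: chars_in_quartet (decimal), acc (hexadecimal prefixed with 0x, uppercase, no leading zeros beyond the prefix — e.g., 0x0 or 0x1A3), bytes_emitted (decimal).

After char 0 ('t'=45): chars_in_quartet=1 acc=0x2D bytes_emitted=0
After char 1 ('s'=44): chars_in_quartet=2 acc=0xB6C bytes_emitted=0
After char 2 ('d'=29): chars_in_quartet=3 acc=0x2DB1D bytes_emitted=0
After char 3 ('0'=52): chars_in_quartet=4 acc=0xB6C774 -> emit B6 C7 74, reset; bytes_emitted=3

Answer: 0 0x0 3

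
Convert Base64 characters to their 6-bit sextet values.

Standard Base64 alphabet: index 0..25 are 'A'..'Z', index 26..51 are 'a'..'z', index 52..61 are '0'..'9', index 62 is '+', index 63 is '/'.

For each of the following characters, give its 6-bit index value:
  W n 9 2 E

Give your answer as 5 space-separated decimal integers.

'W': A..Z range, ord('W') − ord('A') = 22
'n': a..z range, 26 + ord('n') − ord('a') = 39
'9': 0..9 range, 52 + ord('9') − ord('0') = 61
'2': 0..9 range, 52 + ord('2') − ord('0') = 54
'E': A..Z range, ord('E') − ord('A') = 4

Answer: 22 39 61 54 4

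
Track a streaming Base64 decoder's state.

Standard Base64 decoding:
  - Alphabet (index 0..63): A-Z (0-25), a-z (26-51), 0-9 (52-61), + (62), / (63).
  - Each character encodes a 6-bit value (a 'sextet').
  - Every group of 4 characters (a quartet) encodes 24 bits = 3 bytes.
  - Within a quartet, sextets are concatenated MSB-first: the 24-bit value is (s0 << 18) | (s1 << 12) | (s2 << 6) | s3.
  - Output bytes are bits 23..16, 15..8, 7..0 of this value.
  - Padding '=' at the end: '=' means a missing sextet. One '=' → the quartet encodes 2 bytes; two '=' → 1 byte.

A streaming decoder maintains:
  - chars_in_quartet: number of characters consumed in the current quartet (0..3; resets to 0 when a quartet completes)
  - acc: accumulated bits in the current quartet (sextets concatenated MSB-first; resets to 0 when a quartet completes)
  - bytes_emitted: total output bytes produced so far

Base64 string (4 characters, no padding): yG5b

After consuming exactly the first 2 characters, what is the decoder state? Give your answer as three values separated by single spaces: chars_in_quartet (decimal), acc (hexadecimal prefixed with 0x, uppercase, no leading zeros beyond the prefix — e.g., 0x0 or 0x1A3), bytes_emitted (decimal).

Answer: 2 0xC86 0

Derivation:
After char 0 ('y'=50): chars_in_quartet=1 acc=0x32 bytes_emitted=0
After char 1 ('G'=6): chars_in_quartet=2 acc=0xC86 bytes_emitted=0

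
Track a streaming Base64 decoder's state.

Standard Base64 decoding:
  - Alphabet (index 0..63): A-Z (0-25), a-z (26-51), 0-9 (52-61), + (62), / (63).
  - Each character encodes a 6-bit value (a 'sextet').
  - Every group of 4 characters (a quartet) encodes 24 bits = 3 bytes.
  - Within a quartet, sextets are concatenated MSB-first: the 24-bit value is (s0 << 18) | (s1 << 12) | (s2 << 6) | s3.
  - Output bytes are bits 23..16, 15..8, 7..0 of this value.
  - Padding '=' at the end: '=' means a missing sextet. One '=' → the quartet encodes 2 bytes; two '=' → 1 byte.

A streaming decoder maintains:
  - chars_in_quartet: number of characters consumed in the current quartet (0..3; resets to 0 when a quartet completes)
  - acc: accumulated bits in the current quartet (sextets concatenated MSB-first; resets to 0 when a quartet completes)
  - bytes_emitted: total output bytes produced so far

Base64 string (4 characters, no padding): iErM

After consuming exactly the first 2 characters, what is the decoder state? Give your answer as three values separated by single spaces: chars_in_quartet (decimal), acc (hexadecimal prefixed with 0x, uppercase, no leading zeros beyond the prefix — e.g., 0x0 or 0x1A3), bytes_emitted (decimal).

Answer: 2 0x884 0

Derivation:
After char 0 ('i'=34): chars_in_quartet=1 acc=0x22 bytes_emitted=0
After char 1 ('E'=4): chars_in_quartet=2 acc=0x884 bytes_emitted=0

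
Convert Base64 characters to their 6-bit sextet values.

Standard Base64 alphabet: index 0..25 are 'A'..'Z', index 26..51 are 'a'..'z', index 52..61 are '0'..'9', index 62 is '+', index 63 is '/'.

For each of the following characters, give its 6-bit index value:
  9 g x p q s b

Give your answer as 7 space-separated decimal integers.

'9': 0..9 range, 52 + ord('9') − ord('0') = 61
'g': a..z range, 26 + ord('g') − ord('a') = 32
'x': a..z range, 26 + ord('x') − ord('a') = 49
'p': a..z range, 26 + ord('p') − ord('a') = 41
'q': a..z range, 26 + ord('q') − ord('a') = 42
's': a..z range, 26 + ord('s') − ord('a') = 44
'b': a..z range, 26 + ord('b') − ord('a') = 27

Answer: 61 32 49 41 42 44 27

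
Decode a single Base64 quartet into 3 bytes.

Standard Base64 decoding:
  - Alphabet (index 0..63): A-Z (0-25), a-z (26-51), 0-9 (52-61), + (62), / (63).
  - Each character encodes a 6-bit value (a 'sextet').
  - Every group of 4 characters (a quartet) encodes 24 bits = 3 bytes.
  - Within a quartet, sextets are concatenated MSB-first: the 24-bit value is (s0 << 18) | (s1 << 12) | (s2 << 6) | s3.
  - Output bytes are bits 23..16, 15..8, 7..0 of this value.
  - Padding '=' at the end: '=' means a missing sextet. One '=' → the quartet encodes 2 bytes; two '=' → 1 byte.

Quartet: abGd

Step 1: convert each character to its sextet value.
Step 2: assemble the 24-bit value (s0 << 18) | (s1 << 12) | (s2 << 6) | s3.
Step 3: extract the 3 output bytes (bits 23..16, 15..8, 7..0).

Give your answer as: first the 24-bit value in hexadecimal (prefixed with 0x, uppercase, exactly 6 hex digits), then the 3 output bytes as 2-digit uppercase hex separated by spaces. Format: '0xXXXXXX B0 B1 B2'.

Sextets: a=26, b=27, G=6, d=29
24-bit: (26<<18) | (27<<12) | (6<<6) | 29
      = 0x680000 | 0x01B000 | 0x000180 | 0x00001D
      = 0x69B19D
Bytes: (v>>16)&0xFF=69, (v>>8)&0xFF=B1, v&0xFF=9D

Answer: 0x69B19D 69 B1 9D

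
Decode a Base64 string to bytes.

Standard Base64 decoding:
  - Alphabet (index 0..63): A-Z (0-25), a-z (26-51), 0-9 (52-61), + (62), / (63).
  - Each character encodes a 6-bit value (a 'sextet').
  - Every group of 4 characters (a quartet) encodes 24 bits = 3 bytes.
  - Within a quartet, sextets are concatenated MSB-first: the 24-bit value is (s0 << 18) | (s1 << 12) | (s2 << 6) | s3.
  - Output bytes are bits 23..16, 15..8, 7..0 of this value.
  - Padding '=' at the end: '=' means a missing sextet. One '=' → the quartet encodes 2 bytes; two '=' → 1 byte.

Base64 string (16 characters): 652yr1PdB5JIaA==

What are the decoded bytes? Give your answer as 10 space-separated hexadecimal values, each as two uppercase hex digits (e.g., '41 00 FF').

After char 0 ('6'=58): chars_in_quartet=1 acc=0x3A bytes_emitted=0
After char 1 ('5'=57): chars_in_quartet=2 acc=0xEB9 bytes_emitted=0
After char 2 ('2'=54): chars_in_quartet=3 acc=0x3AE76 bytes_emitted=0
After char 3 ('y'=50): chars_in_quartet=4 acc=0xEB9DB2 -> emit EB 9D B2, reset; bytes_emitted=3
After char 4 ('r'=43): chars_in_quartet=1 acc=0x2B bytes_emitted=3
After char 5 ('1'=53): chars_in_quartet=2 acc=0xAF5 bytes_emitted=3
After char 6 ('P'=15): chars_in_quartet=3 acc=0x2BD4F bytes_emitted=3
After char 7 ('d'=29): chars_in_quartet=4 acc=0xAF53DD -> emit AF 53 DD, reset; bytes_emitted=6
After char 8 ('B'=1): chars_in_quartet=1 acc=0x1 bytes_emitted=6
After char 9 ('5'=57): chars_in_quartet=2 acc=0x79 bytes_emitted=6
After char 10 ('J'=9): chars_in_quartet=3 acc=0x1E49 bytes_emitted=6
After char 11 ('I'=8): chars_in_quartet=4 acc=0x79248 -> emit 07 92 48, reset; bytes_emitted=9
After char 12 ('a'=26): chars_in_quartet=1 acc=0x1A bytes_emitted=9
After char 13 ('A'=0): chars_in_quartet=2 acc=0x680 bytes_emitted=9
Padding '==': partial quartet acc=0x680 -> emit 68; bytes_emitted=10

Answer: EB 9D B2 AF 53 DD 07 92 48 68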